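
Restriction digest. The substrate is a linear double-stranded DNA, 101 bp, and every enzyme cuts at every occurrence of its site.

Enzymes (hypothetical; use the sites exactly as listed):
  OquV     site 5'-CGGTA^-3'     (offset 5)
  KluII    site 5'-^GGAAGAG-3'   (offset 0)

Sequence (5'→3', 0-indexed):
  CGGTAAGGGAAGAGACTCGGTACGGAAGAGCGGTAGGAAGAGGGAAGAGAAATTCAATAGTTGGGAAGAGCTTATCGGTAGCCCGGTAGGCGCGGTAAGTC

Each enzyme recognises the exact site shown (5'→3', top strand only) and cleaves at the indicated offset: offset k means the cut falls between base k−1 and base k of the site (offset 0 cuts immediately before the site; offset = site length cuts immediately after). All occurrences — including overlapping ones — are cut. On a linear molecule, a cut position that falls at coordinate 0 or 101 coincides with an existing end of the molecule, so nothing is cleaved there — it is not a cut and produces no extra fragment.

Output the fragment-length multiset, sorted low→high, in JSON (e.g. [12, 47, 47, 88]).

[1,2,4,5,7,8,9,12,15,17,21]

Scan for sites:
  OquV (CGGTA, off=5): starts [0, 17, 30, 75, 83, 92] → cuts [5, 22, 35, 80, 88, 97]
  KluII (GGAAGAG, off=0): starts [7, 23, 35, 42, 63] → cuts [7, 23, 35, 42, 63]

All cut coordinates (distinct, sorted): [5, 7, 22, 23, 35, 42, 63, 80, 88, 97]

Fragments:
  [0,5): 5 bp
  [5,7): 2 bp
  [7,22): 15 bp
  [22,23): 1 bp
  [23,35): 12 bp
  [35,42): 7 bp
  [42,63): 21 bp
  [63,80): 17 bp
  [80,88): 8 bp
  [88,97): 9 bp
  [97,101): 4 bp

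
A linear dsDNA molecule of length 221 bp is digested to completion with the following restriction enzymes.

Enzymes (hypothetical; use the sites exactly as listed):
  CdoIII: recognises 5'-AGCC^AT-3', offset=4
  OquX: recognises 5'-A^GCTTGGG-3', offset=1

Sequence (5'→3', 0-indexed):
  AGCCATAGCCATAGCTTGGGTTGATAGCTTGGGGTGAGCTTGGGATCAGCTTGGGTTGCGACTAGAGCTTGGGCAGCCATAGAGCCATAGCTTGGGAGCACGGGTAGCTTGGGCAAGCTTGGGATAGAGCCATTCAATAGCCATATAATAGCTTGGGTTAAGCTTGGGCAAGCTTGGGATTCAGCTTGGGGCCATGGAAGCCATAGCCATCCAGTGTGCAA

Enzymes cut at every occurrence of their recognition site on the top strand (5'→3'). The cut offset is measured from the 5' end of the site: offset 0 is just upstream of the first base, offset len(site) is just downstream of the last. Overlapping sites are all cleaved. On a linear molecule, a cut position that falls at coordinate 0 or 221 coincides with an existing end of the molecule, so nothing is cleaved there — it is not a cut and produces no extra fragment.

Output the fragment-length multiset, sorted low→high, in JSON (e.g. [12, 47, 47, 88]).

Site scan:
  CdoIII (AGCCAT, off=4): starts [0, 6, 74, 82, 127, 138, 198, 204] → cuts [4, 10, 78, 86, 131, 142, 202, 208]
  OquX (AGCTTGGG, off=1): starts [12, 25, 36, 47, 65, 88, 105, 115, 149, 160, 170, 182] → cuts [13, 26, 37, 48, 66, 89, 106, 116, 150, 161, 171, 183]

Pooled cuts: [4, 10, 13, 26, 37, 48, 66, 78, 86, 89, 106, 116, 131, 142, 150, 161, 171, 183, 202, 208]

Fragments:
  [0,4): 4 bp
  [4,10): 6 bp
  [10,13): 3 bp
  [13,26): 13 bp
  [26,37): 11 bp
  [37,48): 11 bp
  [48,66): 18 bp
  [66,78): 12 bp
  [78,86): 8 bp
  [86,89): 3 bp
  [89,106): 17 bp
  [106,116): 10 bp
  [116,131): 15 bp
  [131,142): 11 bp
  [142,150): 8 bp
  [150,161): 11 bp
  [161,171): 10 bp
  [171,183): 12 bp
  [183,202): 19 bp
  [202,208): 6 bp
  [208,221): 13 bp

[3,3,4,6,6,8,8,10,10,11,11,11,11,12,12,13,13,15,17,18,19]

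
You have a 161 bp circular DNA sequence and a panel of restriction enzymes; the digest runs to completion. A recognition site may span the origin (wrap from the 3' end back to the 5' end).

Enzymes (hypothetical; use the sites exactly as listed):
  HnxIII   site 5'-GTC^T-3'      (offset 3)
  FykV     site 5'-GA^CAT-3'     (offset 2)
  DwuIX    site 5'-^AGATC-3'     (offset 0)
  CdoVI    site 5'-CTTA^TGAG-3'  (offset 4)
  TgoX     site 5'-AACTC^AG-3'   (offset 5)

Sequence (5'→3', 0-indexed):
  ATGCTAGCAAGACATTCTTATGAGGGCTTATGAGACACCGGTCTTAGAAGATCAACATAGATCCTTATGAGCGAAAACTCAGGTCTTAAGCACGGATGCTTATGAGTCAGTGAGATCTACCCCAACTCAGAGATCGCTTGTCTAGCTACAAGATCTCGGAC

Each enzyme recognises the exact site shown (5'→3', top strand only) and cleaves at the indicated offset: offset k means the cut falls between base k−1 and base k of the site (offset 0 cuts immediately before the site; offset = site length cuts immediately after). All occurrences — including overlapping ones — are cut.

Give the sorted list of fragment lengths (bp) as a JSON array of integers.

Site scan:
  HnxIII GTCT/3: at [40, 82, 139] ⇒ [43, 85, 142]
  FykV GACAT/2: at [10, 158] ⇒ [12, 160]
  DwuIX AGATC/0: at [48, 58, 112, 130, 150] ⇒ [48, 58, 112, 130, 150]
  CdoVI CTTATGAG/4: at [16, 26, 63, 98] ⇒ [20, 30, 67, 102]
  TgoX AACTCAG/5: at [75, 123] ⇒ [80, 128]

Pooled cuts: [12, 20, 30, 43, 48, 58, 67, 80, 85, 102, 112, 128, 130, 142, 150, 160]

Fragments:
  12→20: 8 bp
  20→30: 10 bp
  30→43: 13 bp
  43→48: 5 bp
  48→58: 10 bp
  58→67: 9 bp
  67→80: 13 bp
  80→85: 5 bp
  85→102: 17 bp
  102→112: 10 bp
  112→128: 16 bp
  128→130: 2 bp
  130→142: 12 bp
  142→150: 8 bp
  150→160: 10 bp
  160→12 (wrap): 161-160+12 = 13 bp

[2,5,5,8,8,9,10,10,10,10,12,13,13,13,16,17]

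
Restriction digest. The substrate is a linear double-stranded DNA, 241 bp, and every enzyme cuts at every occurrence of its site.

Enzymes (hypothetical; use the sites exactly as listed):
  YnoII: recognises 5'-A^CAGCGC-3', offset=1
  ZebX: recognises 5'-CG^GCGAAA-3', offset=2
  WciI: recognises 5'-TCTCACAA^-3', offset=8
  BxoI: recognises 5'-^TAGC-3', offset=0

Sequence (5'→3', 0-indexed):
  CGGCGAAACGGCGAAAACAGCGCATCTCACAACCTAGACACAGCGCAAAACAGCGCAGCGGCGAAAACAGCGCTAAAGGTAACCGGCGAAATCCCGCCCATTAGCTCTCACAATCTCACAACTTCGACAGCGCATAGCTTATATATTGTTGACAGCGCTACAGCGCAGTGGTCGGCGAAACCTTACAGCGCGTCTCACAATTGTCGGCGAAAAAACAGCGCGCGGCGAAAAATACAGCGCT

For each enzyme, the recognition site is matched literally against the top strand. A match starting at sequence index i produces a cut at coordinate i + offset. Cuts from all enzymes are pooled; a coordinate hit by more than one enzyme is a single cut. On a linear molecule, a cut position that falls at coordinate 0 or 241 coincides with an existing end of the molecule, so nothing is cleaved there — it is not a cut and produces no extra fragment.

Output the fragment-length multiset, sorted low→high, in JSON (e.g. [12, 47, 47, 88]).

Per-enzyme occurrences:
  YnoII ACAGCGC/1: at [16, 39, 49, 66, 126, 151, 159, 184, 214, 233] ⇒ [17, 40, 50, 67, 127, 152, 160, 185, 215, 234]
  ZebX CGGCGAAA/2: at [0, 8, 58, 83, 172, 204, 222] ⇒ [2, 10, 60, 85, 174, 206, 224]
  WciI TCTCACAA/8: at [24, 105, 113, 192] ⇒ [32, 113, 121, 200]
  BxoI TAGC/0: at [101, 134] ⇒ [101, 134]

Pooled cuts: [2, 10, 17, 32, 40, 50, 60, 67, 85, 101, 113, 121, 127, 134, 152, 160, 174, 185, 200, 206, 215, 224, 234]

Fragments:
  [0,2): 2 bp
  [2,10): 8 bp
  [10,17): 7 bp
  [17,32): 15 bp
  [32,40): 8 bp
  [40,50): 10 bp
  [50,60): 10 bp
  [60,67): 7 bp
  [67,85): 18 bp
  [85,101): 16 bp
  [101,113): 12 bp
  [113,121): 8 bp
  [121,127): 6 bp
  [127,134): 7 bp
  [134,152): 18 bp
  [152,160): 8 bp
  [160,174): 14 bp
  [174,185): 11 bp
  [185,200): 15 bp
  [200,206): 6 bp
  [206,215): 9 bp
  [215,224): 9 bp
  [224,234): 10 bp
  [234,241): 7 bp

[2,6,6,7,7,7,7,8,8,8,8,9,9,10,10,10,11,12,14,15,15,16,18,18]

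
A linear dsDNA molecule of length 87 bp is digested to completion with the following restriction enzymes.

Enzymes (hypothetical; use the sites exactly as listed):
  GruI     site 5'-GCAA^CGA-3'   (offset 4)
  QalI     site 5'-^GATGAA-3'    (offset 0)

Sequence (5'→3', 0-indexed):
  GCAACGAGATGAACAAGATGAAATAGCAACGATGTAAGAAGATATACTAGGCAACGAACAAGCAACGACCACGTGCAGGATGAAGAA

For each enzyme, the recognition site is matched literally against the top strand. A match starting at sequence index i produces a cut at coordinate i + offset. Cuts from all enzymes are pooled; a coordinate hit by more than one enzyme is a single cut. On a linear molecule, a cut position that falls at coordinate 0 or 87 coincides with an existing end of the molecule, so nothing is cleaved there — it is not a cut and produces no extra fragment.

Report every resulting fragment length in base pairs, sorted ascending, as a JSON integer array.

Site scan:
  GruI (GCAACGA, off=4): starts [0, 25, 50, 61] → cuts [4, 29, 54, 65]
  QalI (GATGAA, off=0): starts [7, 16, 78] → cuts [7, 16, 78]

All cut coordinates (distinct, sorted): [4, 7, 16, 29, 54, 65, 78]

Fragments:
  [0,4): 4 bp
  [4,7): 3 bp
  [7,16): 9 bp
  [16,29): 13 bp
  [29,54): 25 bp
  [54,65): 11 bp
  [65,78): 13 bp
  [78,87): 9 bp

[3,4,9,9,11,13,13,25]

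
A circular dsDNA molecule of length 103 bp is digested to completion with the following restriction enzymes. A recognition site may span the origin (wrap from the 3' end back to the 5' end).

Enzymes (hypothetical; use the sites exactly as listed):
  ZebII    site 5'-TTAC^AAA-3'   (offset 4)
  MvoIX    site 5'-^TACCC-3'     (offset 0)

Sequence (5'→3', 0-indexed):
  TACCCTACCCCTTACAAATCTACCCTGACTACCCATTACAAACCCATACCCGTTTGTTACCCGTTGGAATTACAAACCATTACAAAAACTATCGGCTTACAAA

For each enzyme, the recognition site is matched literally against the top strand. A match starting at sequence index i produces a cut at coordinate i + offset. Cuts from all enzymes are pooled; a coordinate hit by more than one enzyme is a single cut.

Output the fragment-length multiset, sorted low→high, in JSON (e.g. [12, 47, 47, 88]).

[3,5,5,7,9,10,10,10,11,16,17]

Scan for sites:
  ZebII TTACAAA/4: at [11, 35, 69, 79, 96] ⇒ [15, 39, 73, 83, 100]
  MvoIX TACCC/0: at [0, 5, 20, 29, 46, 57] ⇒ [0, 5, 20, 29, 46, 57]

All cut coordinates (distinct, sorted): [0, 5, 15, 20, 29, 39, 46, 57, 73, 83, 100]

Fragments:
  0→5: 5 bp
  5→15: 10 bp
  15→20: 5 bp
  20→29: 9 bp
  29→39: 10 bp
  39→46: 7 bp
  46→57: 11 bp
  57→73: 16 bp
  73→83: 10 bp
  83→100: 17 bp
  100→0 (wrap): 103-100+0 = 3 bp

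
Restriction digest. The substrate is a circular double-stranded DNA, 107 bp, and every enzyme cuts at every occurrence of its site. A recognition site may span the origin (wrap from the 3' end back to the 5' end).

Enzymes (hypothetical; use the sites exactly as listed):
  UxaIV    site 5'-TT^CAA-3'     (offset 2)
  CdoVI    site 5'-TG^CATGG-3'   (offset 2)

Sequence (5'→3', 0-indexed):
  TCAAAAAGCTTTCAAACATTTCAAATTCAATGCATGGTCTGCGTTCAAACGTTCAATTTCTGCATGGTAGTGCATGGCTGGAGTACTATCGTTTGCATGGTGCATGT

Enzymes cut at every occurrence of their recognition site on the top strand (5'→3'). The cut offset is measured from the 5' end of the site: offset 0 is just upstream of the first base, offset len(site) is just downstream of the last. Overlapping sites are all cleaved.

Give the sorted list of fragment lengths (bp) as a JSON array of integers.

Site scan:
  UxaIV (TTCAA, off=2): starts [10, 19, 25, 43, 51, 106] → cuts [1, 12, 21, 27, 45, 53]
  CdoVI (TGCATGG, off=2): starts [30, 60, 70, 93] → cuts [32, 62, 72, 95]

All cut coordinates (distinct, sorted): [1, 12, 21, 27, 32, 45, 53, 62, 72, 95]

Fragments:
  1→12: 11 bp
  12→21: 9 bp
  21→27: 6 bp
  27→32: 5 bp
  32→45: 13 bp
  45→53: 8 bp
  53→62: 9 bp
  62→72: 10 bp
  72→95: 23 bp
  95→1 (wrap): 107-95+1 = 13 bp

[5,6,8,9,9,10,11,13,13,23]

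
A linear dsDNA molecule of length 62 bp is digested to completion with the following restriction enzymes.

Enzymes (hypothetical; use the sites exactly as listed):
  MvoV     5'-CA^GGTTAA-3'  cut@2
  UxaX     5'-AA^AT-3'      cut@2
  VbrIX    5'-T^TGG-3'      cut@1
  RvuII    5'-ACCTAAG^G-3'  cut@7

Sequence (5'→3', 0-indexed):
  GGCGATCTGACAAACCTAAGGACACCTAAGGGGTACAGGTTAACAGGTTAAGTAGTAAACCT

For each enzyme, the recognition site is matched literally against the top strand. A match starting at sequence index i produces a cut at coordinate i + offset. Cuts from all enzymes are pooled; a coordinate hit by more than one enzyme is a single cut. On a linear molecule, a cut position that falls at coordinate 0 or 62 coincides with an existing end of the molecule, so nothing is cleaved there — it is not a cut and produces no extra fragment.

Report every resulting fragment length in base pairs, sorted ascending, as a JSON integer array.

[7,8,10,17,20]

Per-enzyme occurrences:
  MvoV CAGGTTAA/2: at [35, 43] ⇒ [37, 45]
  UxaX (AAAT, off=2): no sites
  VbrIX (TTGG, off=1): no sites
  RvuII ACCTAAGG/7: at [13, 23] ⇒ [20, 30]

Pooled cuts: [20, 30, 37, 45]

Fragment lengths:
  [0,20): 20 bp
  [20,30): 10 bp
  [30,37): 7 bp
  [37,45): 8 bp
  [45,62): 17 bp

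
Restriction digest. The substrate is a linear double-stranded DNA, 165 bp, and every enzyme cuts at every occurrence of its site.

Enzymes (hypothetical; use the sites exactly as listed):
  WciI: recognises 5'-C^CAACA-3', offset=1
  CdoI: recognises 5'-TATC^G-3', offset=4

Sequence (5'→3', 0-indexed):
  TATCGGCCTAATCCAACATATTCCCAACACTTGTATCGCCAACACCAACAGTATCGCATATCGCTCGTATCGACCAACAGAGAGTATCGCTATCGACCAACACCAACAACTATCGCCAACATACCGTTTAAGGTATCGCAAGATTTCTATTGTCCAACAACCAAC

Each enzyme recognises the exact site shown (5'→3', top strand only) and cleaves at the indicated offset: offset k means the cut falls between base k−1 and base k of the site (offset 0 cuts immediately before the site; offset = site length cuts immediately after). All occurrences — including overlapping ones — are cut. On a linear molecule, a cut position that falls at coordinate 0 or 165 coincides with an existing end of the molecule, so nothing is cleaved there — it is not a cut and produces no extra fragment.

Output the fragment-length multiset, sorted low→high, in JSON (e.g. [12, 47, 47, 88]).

Per-enzyme occurrences:
  WciI CCAACA/1: at [12, 23, 38, 44, 73, 96, 102, 115, 153] ⇒ [13, 24, 39, 45, 74, 97, 103, 116, 154]
  CdoI TATCG/4: at [0, 33, 51, 58, 67, 84, 90, 110, 133] ⇒ [4, 37, 55, 62, 71, 88, 94, 114, 137]

All cut coordinates (distinct, sorted): [4, 13, 24, 37, 39, 45, 55, 62, 71, 74, 88, 94, 97, 103, 114, 116, 137, 154]

Fragment lengths:
  [0,4): 4 bp
  [4,13): 9 bp
  [13,24): 11 bp
  [24,37): 13 bp
  [37,39): 2 bp
  [39,45): 6 bp
  [45,55): 10 bp
  [55,62): 7 bp
  [62,71): 9 bp
  [71,74): 3 bp
  [74,88): 14 bp
  [88,94): 6 bp
  [94,97): 3 bp
  [97,103): 6 bp
  [103,114): 11 bp
  [114,116): 2 bp
  [116,137): 21 bp
  [137,154): 17 bp
  [154,165): 11 bp

[2,2,3,3,4,6,6,6,7,9,9,10,11,11,11,13,14,17,21]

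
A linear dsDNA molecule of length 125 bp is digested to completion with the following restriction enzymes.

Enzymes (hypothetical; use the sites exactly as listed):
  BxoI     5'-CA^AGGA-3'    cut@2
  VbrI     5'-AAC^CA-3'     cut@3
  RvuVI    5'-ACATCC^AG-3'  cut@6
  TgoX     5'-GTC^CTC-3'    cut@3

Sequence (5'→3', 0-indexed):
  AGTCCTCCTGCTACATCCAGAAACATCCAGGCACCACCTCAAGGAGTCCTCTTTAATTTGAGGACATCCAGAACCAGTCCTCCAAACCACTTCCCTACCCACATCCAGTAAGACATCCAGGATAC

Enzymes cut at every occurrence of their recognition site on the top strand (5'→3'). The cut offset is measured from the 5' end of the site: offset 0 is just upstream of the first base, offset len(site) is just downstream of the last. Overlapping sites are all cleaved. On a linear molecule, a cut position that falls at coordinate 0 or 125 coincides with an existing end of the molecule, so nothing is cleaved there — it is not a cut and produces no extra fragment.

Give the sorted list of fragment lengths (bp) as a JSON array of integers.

Scan for sites:
  BxoI (CAAGGA, off=2): starts [39] → cuts [41]
  VbrI (AACCA, off=3): starts [71, 84] → cuts [74, 87]
  RvuVI (ACATCCAG, off=6): starts [12, 22, 63, 100, 112] → cuts [18, 28, 69, 106, 118]
  TgoX (GTCCTC, off=3): starts [1, 45, 76] → cuts [4, 48, 79]

Pooled cuts: [4, 18, 28, 41, 48, 69, 74, 79, 87, 106, 118]

Fragment lengths:
  [0,4): 4 bp
  [4,18): 14 bp
  [18,28): 10 bp
  [28,41): 13 bp
  [41,48): 7 bp
  [48,69): 21 bp
  [69,74): 5 bp
  [74,79): 5 bp
  [79,87): 8 bp
  [87,106): 19 bp
  [106,118): 12 bp
  [118,125): 7 bp

[4,5,5,7,7,8,10,12,13,14,19,21]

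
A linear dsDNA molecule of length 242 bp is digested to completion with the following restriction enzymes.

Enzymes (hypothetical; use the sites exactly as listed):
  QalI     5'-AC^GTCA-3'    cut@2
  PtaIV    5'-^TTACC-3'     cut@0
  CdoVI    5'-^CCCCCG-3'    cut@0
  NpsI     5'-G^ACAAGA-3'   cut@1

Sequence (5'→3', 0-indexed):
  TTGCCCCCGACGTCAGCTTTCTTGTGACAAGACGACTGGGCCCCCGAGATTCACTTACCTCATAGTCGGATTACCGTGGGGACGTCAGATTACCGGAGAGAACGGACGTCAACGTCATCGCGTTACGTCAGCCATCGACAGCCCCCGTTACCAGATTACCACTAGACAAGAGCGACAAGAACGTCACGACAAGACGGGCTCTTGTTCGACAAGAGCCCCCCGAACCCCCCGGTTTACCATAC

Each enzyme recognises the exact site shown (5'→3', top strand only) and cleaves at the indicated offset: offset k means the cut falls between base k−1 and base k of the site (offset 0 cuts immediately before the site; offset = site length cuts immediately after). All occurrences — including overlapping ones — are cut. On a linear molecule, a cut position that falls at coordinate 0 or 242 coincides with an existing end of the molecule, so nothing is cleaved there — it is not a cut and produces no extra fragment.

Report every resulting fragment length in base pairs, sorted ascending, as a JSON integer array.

Scan for sites:
  QalI ACGTCA/2: at [9, 81, 105, 111, 124, 180] ⇒ [11, 83, 107, 113, 126, 182]
  PtaIV TTACC/0: at [54, 70, 89, 147, 155, 233] ⇒ [54, 70, 89, 147, 155, 233]
  CdoVI CCCCCG/0: at [3, 40, 141, 216, 225] ⇒ [3, 40, 141, 216, 225]
  NpsI GACAAGA/1: at [25, 164, 173, 187, 207] ⇒ [26, 165, 174, 188, 208]

All cut coordinates (distinct, sorted): [3, 11, 26, 40, 54, 70, 83, 89, 107, 113, 126, 141, 147, 155, 165, 174, 182, 188, 208, 216, 225, 233]

Fragments:
  [0,3): 3 bp
  [3,11): 8 bp
  [11,26): 15 bp
  [26,40): 14 bp
  [40,54): 14 bp
  [54,70): 16 bp
  [70,83): 13 bp
  [83,89): 6 bp
  [89,107): 18 bp
  [107,113): 6 bp
  [113,126): 13 bp
  [126,141): 15 bp
  [141,147): 6 bp
  [147,155): 8 bp
  [155,165): 10 bp
  [165,174): 9 bp
  [174,182): 8 bp
  [182,188): 6 bp
  [188,208): 20 bp
  [208,216): 8 bp
  [216,225): 9 bp
  [225,233): 8 bp
  [233,242): 9 bp

[3,6,6,6,6,8,8,8,8,8,9,9,9,10,13,13,14,14,15,15,16,18,20]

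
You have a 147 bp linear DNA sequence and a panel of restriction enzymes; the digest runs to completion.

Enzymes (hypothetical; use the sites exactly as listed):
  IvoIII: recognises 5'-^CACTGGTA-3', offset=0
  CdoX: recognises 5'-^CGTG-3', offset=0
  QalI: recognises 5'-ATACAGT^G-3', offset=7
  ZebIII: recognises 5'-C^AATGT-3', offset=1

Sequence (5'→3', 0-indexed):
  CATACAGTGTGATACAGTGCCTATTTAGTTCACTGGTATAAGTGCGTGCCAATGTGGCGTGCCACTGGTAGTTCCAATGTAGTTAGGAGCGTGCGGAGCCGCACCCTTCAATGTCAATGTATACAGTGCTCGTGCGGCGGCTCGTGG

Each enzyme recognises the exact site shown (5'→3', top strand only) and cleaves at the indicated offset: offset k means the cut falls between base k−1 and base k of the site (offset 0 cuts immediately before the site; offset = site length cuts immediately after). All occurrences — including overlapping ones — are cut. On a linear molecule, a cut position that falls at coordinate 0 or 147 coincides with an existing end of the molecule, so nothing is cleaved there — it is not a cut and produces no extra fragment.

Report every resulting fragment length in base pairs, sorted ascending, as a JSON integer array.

[3,5,5,6,6,7,8,10,12,12,12,13,14,14,20]

Per-enzyme occurrences:
  IvoIII (CACTGGTA, off=0): starts [30, 62] → cuts [30, 62]
  CdoX (CGTG, off=0): starts [44, 57, 89, 130, 142] → cuts [44, 57, 89, 130, 142]
  QalI (ATACAGTG, off=7): starts [1, 11, 120] → cuts [8, 18, 127]
  ZebIII (CAATGT, off=1): starts [49, 74, 108, 114] → cuts [50, 75, 109, 115]

All cut coordinates (distinct, sorted): [8, 18, 30, 44, 50, 57, 62, 75, 89, 109, 115, 127, 130, 142]

Fragment lengths:
  [0,8): 8 bp
  [8,18): 10 bp
  [18,30): 12 bp
  [30,44): 14 bp
  [44,50): 6 bp
  [50,57): 7 bp
  [57,62): 5 bp
  [62,75): 13 bp
  [75,89): 14 bp
  [89,109): 20 bp
  [109,115): 6 bp
  [115,127): 12 bp
  [127,130): 3 bp
  [130,142): 12 bp
  [142,147): 5 bp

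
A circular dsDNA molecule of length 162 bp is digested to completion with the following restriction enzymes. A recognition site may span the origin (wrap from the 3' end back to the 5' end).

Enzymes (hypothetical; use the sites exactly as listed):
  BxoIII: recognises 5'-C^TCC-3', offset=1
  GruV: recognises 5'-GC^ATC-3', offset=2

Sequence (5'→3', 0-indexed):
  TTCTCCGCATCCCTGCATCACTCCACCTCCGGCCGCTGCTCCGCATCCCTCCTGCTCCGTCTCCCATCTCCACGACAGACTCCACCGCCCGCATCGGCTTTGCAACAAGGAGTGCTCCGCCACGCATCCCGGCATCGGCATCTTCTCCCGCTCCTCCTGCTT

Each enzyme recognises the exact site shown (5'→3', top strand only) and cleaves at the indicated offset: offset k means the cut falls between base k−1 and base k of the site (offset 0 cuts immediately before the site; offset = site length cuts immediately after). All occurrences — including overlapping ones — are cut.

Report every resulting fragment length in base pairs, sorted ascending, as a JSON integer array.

[3,5,5,5,5,6,6,6,6,6,6,7,8,8,10,11,12,12,12,23]

Scan for sites:
  BxoIII CTCC/1: at [2, 20, 26, 38, 48, 54, 60, 67, 79, 114, 144, 150, 153] ⇒ [3, 21, 27, 39, 49, 55, 61, 68, 80, 115, 145, 151, 154]
  GruV GCATC/2: at [6, 14, 42, 90, 123, 131, 137] ⇒ [8, 16, 44, 92, 125, 133, 139]

All cut coordinates (distinct, sorted): [3, 8, 16, 21, 27, 39, 44, 49, 55, 61, 68, 80, 92, 115, 125, 133, 139, 145, 151, 154]

Fragment lengths:
  3→8: 5 bp
  8→16: 8 bp
  16→21: 5 bp
  21→27: 6 bp
  27→39: 12 bp
  39→44: 5 bp
  44→49: 5 bp
  49→55: 6 bp
  55→61: 6 bp
  61→68: 7 bp
  68→80: 12 bp
  80→92: 12 bp
  92→115: 23 bp
  115→125: 10 bp
  125→133: 8 bp
  133→139: 6 bp
  139→145: 6 bp
  145→151: 6 bp
  151→154: 3 bp
  154→3 (wrap): 162-154+3 = 11 bp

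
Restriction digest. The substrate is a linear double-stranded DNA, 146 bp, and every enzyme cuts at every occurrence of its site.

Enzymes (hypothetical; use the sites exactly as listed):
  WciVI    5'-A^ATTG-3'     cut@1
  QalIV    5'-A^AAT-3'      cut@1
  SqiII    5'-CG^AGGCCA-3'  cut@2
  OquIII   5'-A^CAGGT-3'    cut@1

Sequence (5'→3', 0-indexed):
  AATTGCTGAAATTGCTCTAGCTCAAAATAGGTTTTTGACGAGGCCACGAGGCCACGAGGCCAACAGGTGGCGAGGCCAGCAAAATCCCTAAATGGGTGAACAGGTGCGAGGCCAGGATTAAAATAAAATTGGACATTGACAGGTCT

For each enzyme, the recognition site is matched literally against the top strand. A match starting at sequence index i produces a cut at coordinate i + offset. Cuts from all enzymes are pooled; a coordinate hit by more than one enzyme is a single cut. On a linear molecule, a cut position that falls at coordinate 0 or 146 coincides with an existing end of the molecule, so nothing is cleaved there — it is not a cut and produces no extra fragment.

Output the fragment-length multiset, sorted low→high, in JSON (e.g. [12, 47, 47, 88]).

Site scan:
  WciVI (AATTG, off=1): starts [0, 9, 126] → cuts [1, 10, 127]
  QalIV (AAAT, off=1): starts [8, 24, 81, 89, 120, 125] → cuts [9, 25, 82, 90, 121, 126]
  SqiII (CGAGGCCA, off=2): starts [38, 46, 54, 70, 106] → cuts [40, 48, 56, 72, 108]
  OquIII (ACAGGT, off=1): starts [62, 99, 138] → cuts [63, 100, 139]

Pooled cuts: [1, 9, 10, 25, 40, 48, 56, 63, 72, 82, 90, 100, 108, 121, 126, 127, 139]

Fragment lengths:
  [0,1): 1 bp
  [1,9): 8 bp
  [9,10): 1 bp
  [10,25): 15 bp
  [25,40): 15 bp
  [40,48): 8 bp
  [48,56): 8 bp
  [56,63): 7 bp
  [63,72): 9 bp
  [72,82): 10 bp
  [82,90): 8 bp
  [90,100): 10 bp
  [100,108): 8 bp
  [108,121): 13 bp
  [121,126): 5 bp
  [126,127): 1 bp
  [127,139): 12 bp
  [139,146): 7 bp

[1,1,1,5,7,7,8,8,8,8,8,9,10,10,12,13,15,15]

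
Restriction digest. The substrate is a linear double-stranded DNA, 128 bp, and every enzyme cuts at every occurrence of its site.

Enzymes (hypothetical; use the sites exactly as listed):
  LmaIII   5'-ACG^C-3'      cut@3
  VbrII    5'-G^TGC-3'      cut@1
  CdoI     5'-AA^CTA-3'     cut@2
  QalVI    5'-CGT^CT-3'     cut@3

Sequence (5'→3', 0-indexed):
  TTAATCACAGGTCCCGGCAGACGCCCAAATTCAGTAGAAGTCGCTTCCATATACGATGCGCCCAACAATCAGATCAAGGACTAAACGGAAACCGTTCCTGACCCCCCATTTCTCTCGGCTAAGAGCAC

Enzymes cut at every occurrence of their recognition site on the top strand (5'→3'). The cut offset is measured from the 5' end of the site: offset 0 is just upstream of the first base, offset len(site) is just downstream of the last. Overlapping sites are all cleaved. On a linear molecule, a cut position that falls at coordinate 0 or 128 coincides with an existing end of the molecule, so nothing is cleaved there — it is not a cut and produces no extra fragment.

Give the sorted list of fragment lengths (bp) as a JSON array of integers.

Per-enzyme occurrences:
  LmaIII ACGC/3: at [20] ⇒ [23]
  VbrII (GTGC, off=1): no sites
  CdoI (AACTA, off=2): no sites
  QalVI (CGTCT, off=3): no sites

All cut coordinates (distinct, sorted): [23]

Fragment lengths:
  [0,23): 23 bp
  [23,128): 105 bp

[23,105]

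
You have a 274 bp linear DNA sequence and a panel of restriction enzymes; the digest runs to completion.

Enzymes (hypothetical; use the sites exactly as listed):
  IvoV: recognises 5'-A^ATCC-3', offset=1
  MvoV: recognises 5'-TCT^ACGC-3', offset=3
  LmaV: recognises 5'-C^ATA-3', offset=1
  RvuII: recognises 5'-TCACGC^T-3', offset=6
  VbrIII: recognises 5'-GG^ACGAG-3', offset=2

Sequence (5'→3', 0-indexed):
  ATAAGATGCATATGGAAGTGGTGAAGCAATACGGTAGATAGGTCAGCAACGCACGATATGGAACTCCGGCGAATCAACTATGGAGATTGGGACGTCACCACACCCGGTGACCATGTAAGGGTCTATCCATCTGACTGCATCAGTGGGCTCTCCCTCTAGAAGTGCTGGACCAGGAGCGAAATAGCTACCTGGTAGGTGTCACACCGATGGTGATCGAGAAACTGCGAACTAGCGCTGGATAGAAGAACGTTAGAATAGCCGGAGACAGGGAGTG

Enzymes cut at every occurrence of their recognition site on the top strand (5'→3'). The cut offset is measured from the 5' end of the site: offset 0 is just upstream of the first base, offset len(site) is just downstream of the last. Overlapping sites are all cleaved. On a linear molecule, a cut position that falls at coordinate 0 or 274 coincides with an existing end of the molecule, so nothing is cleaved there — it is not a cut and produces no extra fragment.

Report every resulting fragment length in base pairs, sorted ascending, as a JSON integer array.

Per-enzyme occurrences:
  IvoV (AATCC, off=1): no sites
  MvoV (TCTACGC, off=3): no sites
  LmaV (CATA, off=1): starts [8] → cuts [9]
  RvuII (TCACGCT, off=6): no sites
  VbrIII (GGACGAG, off=2): no sites

All cut coordinates (distinct, sorted): [9]

Fragments:
  [0,9): 9 bp
  [9,274): 265 bp

[9,265]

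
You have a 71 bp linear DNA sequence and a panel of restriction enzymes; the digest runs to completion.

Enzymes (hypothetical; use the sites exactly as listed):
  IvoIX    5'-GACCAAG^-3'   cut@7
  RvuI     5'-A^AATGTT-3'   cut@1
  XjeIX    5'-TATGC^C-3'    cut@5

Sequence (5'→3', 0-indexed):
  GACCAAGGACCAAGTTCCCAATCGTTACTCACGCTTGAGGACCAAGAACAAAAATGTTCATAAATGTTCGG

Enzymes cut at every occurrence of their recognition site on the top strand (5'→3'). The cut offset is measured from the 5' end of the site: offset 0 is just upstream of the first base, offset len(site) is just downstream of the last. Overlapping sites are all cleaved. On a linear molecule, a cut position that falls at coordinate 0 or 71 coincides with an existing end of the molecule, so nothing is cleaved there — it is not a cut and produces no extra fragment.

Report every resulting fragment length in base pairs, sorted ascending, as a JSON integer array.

Site scan:
  IvoIX GACCAAG/7: at [0, 7, 39] ⇒ [7, 14, 46]
  RvuI AAATGTT/1: at [51, 61] ⇒ [52, 62]
  XjeIX (TATGCC, off=5): no sites

Pooled cuts: [7, 14, 46, 52, 62]

Fragments:
  [0,7): 7 bp
  [7,14): 7 bp
  [14,46): 32 bp
  [46,52): 6 bp
  [52,62): 10 bp
  [62,71): 9 bp

[6,7,7,9,10,32]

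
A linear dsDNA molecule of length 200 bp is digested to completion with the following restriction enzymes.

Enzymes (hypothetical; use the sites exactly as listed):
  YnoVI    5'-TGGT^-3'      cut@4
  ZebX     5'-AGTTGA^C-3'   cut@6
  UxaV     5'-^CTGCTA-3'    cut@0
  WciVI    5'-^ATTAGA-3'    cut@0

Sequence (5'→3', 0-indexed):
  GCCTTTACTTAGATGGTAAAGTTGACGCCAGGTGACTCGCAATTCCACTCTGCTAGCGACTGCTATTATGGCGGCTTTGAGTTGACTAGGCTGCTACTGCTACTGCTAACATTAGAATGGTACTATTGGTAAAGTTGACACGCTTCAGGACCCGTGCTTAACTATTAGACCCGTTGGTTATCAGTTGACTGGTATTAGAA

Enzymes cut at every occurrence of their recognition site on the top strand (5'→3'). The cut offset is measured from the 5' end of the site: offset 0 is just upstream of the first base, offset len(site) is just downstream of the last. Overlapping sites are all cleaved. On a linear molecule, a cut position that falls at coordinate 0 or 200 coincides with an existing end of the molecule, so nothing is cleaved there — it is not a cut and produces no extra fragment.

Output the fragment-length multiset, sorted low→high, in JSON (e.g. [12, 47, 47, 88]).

[5,5,6,6,7,8,8,8,9,10,10,11,15,17,24,25,26]

Site scan:
  YnoVI (TGGT, off=4): starts [13, 117, 126, 174, 189] → cuts [17, 121, 130, 178, 193]
  ZebX (AGTTGAC, off=6): starts [19, 79, 132, 182] → cuts [25, 85, 138, 188]
  UxaV (CTGCTA, off=0): starts [49, 59, 90, 96, 102] → cuts [49, 59, 90, 96, 102]
  WciVI (ATTAGA, off=0): starts [110, 163, 193] → cuts [110, 163, 193]

All cut coordinates (distinct, sorted): [17, 25, 49, 59, 85, 90, 96, 102, 110, 121, 130, 138, 163, 178, 188, 193]

Fragment lengths:
  [0,17): 17 bp
  [17,25): 8 bp
  [25,49): 24 bp
  [49,59): 10 bp
  [59,85): 26 bp
  [85,90): 5 bp
  [90,96): 6 bp
  [96,102): 6 bp
  [102,110): 8 bp
  [110,121): 11 bp
  [121,130): 9 bp
  [130,138): 8 bp
  [138,163): 25 bp
  [163,178): 15 bp
  [178,188): 10 bp
  [188,193): 5 bp
  [193,200): 7 bp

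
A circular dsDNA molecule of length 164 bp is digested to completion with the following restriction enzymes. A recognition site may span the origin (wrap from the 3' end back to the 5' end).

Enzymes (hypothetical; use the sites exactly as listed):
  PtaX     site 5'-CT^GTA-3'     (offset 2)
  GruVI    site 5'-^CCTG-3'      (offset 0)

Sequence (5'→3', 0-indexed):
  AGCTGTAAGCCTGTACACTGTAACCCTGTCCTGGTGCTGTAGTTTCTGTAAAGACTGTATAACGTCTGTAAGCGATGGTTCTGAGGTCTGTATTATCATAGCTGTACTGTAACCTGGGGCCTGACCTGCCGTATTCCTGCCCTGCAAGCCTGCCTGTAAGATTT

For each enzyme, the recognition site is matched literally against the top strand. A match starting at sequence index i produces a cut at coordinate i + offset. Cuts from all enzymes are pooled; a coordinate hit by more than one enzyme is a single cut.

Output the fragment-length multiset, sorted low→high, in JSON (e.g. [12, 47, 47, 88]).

[3,3,4,4,5,5,5,5,5,5,7,7,8,9,9,9,11,11,13,14,22]

Per-enzyme occurrences:
  PtaX (CTGTA, off=2): starts [2, 10, 17, 36, 45, 54, 65, 87, 101, 106, 153] → cuts [4, 12, 19, 38, 47, 56, 67, 89, 103, 108, 155]
  GruVI (CCTG, off=0): starts [9, 24, 29, 112, 119, 124, 135, 140, 148, 152] → cuts [9, 24, 29, 112, 119, 124, 135, 140, 148, 152]

Pooled cuts: [4, 9, 12, 19, 24, 29, 38, 47, 56, 67, 89, 103, 108, 112, 119, 124, 135, 140, 148, 152, 155]

Fragments:
  4→9: 5 bp
  9→12: 3 bp
  12→19: 7 bp
  19→24: 5 bp
  24→29: 5 bp
  29→38: 9 bp
  38→47: 9 bp
  47→56: 9 bp
  56→67: 11 bp
  67→89: 22 bp
  89→103: 14 bp
  103→108: 5 bp
  108→112: 4 bp
  112→119: 7 bp
  119→124: 5 bp
  124→135: 11 bp
  135→140: 5 bp
  140→148: 8 bp
  148→152: 4 bp
  152→155: 3 bp
  155→4 (wrap): 164-155+4 = 13 bp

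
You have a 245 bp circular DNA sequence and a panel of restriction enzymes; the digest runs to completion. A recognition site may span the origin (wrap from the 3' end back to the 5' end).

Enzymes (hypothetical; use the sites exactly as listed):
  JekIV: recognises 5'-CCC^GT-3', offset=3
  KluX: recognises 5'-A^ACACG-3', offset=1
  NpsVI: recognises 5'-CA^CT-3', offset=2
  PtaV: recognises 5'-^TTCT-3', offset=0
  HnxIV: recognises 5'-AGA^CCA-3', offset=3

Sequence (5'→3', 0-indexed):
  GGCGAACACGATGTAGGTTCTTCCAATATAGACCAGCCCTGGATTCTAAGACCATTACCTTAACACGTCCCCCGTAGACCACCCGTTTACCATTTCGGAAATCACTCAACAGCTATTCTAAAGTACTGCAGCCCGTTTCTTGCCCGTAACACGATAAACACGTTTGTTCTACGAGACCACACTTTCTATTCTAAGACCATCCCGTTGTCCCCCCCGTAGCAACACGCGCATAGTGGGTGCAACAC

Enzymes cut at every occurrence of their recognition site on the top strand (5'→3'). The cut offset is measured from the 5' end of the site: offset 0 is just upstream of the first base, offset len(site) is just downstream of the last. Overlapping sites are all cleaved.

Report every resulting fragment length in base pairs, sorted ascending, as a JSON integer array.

Site scan:
  JekIV (CCCGT, off=3): starts [70, 81, 131, 142, 200, 212] → cuts [73, 84, 134, 145, 203, 215]
  KluX (AACACG, off=1): starts [4, 61, 147, 156, 220, 240] → cuts [5, 62, 148, 157, 221, 241]
  NpsVI (CACT, off=2): starts [102, 179] → cuts [104, 181]
  PtaV (TTCT, off=0): starts [17, 43, 115, 136, 166, 183, 188] → cuts [17, 43, 115, 136, 166, 183, 188]
  HnxIV (AGACCA, off=3): starts [29, 48, 75, 173, 193] → cuts [32, 51, 78, 176, 196]

All cut coordinates (distinct, sorted): [5, 17, 32, 43, 51, 62, 73, 78, 84, 104, 115, 134, 136, 145, 148, 157, 166, 176, 181, 183, 188, 196, 203, 215, 221, 241]

Fragment lengths:
  5→17: 12 bp
  17→32: 15 bp
  32→43: 11 bp
  43→51: 8 bp
  51→62: 11 bp
  62→73: 11 bp
  73→78: 5 bp
  78→84: 6 bp
  84→104: 20 bp
  104→115: 11 bp
  115→134: 19 bp
  134→136: 2 bp
  136→145: 9 bp
  145→148: 3 bp
  148→157: 9 bp
  157→166: 9 bp
  166→176: 10 bp
  176→181: 5 bp
  181→183: 2 bp
  183→188: 5 bp
  188→196: 8 bp
  196→203: 7 bp
  203→215: 12 bp
  215→221: 6 bp
  221→241: 20 bp
  241→5 (wrap): 245-241+5 = 9 bp

[2,2,3,5,5,5,6,6,7,8,8,9,9,9,9,10,11,11,11,11,12,12,15,19,20,20]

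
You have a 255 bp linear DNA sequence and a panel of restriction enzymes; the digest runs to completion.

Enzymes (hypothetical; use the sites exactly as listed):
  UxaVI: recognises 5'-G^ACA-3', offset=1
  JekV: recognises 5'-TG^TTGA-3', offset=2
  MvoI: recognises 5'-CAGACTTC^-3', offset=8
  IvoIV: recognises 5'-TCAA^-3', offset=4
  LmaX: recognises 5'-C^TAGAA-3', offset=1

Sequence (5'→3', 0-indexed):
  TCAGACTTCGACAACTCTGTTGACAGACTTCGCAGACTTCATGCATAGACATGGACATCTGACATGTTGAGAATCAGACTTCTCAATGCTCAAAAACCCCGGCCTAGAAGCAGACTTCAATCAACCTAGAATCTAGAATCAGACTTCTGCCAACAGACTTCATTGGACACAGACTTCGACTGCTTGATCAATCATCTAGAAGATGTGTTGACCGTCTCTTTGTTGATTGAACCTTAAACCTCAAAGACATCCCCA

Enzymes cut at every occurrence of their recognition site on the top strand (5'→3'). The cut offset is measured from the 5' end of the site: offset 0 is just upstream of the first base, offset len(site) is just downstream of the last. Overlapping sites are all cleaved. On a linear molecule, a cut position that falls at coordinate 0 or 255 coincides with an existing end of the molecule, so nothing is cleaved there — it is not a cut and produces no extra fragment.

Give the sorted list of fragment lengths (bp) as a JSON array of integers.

Site scan:
  UxaVI GACA/1: at [9, 21, 47, 53, 60, 165, 245] ⇒ [10, 22, 48, 54, 61, 166, 246]
  JekV TGTTGA/2: at [17, 64, 205, 220] ⇒ [19, 66, 207, 222]
  MvoI CAGACTTC/8: at [1, 23, 32, 74, 110, 139, 153, 169] ⇒ [9, 31, 40, 82, 118, 147, 161, 177]
  IvoIV TCAA/4: at [82, 89, 116, 120, 187, 240] ⇒ [86, 93, 120, 124, 191, 244]
  LmaX CTAGAA/1: at [103, 125, 132, 195] ⇒ [104, 126, 133, 196]

Pooled cuts: [9, 10, 19, 22, 31, 40, 48, 54, 61, 66, 82, 86, 93, 104, 118, 120, 124, 126, 133, 147, 161, 166, 177, 191, 196, 207, 222, 244, 246]

Fragments:
  [0,9): 9 bp
  [9,10): 1 bp
  [10,19): 9 bp
  [19,22): 3 bp
  [22,31): 9 bp
  [31,40): 9 bp
  [40,48): 8 bp
  [48,54): 6 bp
  [54,61): 7 bp
  [61,66): 5 bp
  [66,82): 16 bp
  [82,86): 4 bp
  [86,93): 7 bp
  [93,104): 11 bp
  [104,118): 14 bp
  [118,120): 2 bp
  [120,124): 4 bp
  [124,126): 2 bp
  [126,133): 7 bp
  [133,147): 14 bp
  [147,161): 14 bp
  [161,166): 5 bp
  [166,177): 11 bp
  [177,191): 14 bp
  [191,196): 5 bp
  [196,207): 11 bp
  [207,222): 15 bp
  [222,244): 22 bp
  [244,246): 2 bp
  [246,255): 9 bp

[1,2,2,2,3,4,4,5,5,5,6,7,7,7,8,9,9,9,9,9,11,11,11,14,14,14,14,15,16,22]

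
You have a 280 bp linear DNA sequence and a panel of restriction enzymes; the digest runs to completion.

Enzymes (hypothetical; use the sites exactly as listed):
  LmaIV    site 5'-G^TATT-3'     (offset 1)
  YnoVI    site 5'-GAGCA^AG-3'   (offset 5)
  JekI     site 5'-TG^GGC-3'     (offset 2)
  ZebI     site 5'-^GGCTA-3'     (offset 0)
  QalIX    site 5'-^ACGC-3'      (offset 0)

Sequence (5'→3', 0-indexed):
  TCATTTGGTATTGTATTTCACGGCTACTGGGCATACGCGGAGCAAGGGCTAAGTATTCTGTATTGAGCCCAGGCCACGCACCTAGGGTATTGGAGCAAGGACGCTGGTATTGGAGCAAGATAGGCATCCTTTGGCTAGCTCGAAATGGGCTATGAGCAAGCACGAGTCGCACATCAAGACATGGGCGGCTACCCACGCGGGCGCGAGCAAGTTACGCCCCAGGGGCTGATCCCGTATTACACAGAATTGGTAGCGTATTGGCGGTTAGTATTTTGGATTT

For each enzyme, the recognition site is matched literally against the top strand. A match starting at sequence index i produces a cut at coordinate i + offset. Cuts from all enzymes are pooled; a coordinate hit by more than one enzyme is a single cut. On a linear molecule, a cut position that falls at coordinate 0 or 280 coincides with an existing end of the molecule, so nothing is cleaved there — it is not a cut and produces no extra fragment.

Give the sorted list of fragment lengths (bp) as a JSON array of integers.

[2,3,3,4,5,5,7,7,7,8,8,8,8,10,10,10,11,12,12,13,15,15,15,15,21,21,25]

Per-enzyme occurrences:
  LmaIV GTATT/1: at [7, 12, 52, 59, 86, 106, 233, 254, 267] ⇒ [8, 13, 53, 60, 87, 107, 234, 255, 268]
  YnoVI GAGCAAG/5: at [39, 92, 112, 153, 204] ⇒ [44, 97, 117, 158, 209]
  JekI TGGGC/2: at [27, 145, 181] ⇒ [29, 147, 183]
  ZebI GGCTA/0: at [21, 46, 132, 147, 186] ⇒ [21, 46, 132, 147, 186]
  QalIX ACGC/0: at [34, 75, 100, 194, 213] ⇒ [34, 75, 100, 194, 213]

All cut coordinates (distinct, sorted): [8, 13, 21, 29, 34, 44, 46, 53, 60, 75, 87, 97, 100, 107, 117, 132, 147, 158, 183, 186, 194, 209, 213, 234, 255, 268]

Fragment lengths:
  [0,8): 8 bp
  [8,13): 5 bp
  [13,21): 8 bp
  [21,29): 8 bp
  [29,34): 5 bp
  [34,44): 10 bp
  [44,46): 2 bp
  [46,53): 7 bp
  [53,60): 7 bp
  [60,75): 15 bp
  [75,87): 12 bp
  [87,97): 10 bp
  [97,100): 3 bp
  [100,107): 7 bp
  [107,117): 10 bp
  [117,132): 15 bp
  [132,147): 15 bp
  [147,158): 11 bp
  [158,183): 25 bp
  [183,186): 3 bp
  [186,194): 8 bp
  [194,209): 15 bp
  [209,213): 4 bp
  [213,234): 21 bp
  [234,255): 21 bp
  [255,268): 13 bp
  [268,280): 12 bp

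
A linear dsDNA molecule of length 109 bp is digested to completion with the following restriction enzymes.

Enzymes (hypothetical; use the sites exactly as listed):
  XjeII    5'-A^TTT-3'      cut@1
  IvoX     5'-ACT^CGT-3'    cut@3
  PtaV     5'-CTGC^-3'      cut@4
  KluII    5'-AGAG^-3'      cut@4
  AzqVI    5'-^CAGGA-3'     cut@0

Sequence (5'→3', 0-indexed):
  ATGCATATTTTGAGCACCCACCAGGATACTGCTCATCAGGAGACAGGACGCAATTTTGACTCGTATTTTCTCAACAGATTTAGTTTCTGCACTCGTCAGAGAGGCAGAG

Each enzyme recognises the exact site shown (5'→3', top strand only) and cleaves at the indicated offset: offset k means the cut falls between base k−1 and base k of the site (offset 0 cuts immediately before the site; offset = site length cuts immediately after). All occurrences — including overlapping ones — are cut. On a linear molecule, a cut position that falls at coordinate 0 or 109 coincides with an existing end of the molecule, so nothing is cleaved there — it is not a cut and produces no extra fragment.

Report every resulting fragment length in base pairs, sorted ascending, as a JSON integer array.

[2,3,4,4,6,7,7,8,8,10,11,12,13,14]

Per-enzyme occurrences:
  XjeII (ATTT, off=1): starts [6, 52, 64, 77] → cuts [7, 53, 65, 78]
  IvoX (ACTCGT, off=3): starts [58, 90] → cuts [61, 93]
  PtaV (CTGC, off=4): starts [28, 86] → cuts [32, 90]
  KluII (AGAG, off=4): starts [97, 99, 105] → cuts [101, 103] (position 109 is a terminus of the linear molecule — no cut)
  AzqVI (CAGGA, off=0): starts [21, 36, 43] → cuts [21, 36, 43]

Pooled cuts: [7, 21, 32, 36, 43, 53, 61, 65, 78, 90, 93, 101, 103]

Fragments:
  [0,7): 7 bp
  [7,21): 14 bp
  [21,32): 11 bp
  [32,36): 4 bp
  [36,43): 7 bp
  [43,53): 10 bp
  [53,61): 8 bp
  [61,65): 4 bp
  [65,78): 13 bp
  [78,90): 12 bp
  [90,93): 3 bp
  [93,101): 8 bp
  [101,103): 2 bp
  [103,109): 6 bp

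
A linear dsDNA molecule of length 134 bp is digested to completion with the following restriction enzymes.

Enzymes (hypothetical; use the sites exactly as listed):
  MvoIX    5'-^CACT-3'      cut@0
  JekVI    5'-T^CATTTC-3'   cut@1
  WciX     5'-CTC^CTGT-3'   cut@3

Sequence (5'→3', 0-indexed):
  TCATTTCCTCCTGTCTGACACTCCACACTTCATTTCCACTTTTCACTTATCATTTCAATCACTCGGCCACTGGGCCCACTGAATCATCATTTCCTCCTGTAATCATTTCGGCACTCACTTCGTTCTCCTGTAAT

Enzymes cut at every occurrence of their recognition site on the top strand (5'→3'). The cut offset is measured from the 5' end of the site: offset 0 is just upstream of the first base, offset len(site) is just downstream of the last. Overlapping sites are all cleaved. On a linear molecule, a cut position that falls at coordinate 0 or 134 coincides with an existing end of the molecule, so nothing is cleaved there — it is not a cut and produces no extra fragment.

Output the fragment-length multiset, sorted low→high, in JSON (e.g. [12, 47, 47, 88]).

Site scan:
  MvoIX CACT/0: at [18, 25, 36, 43, 59, 67, 76, 111, 115] ⇒ [18, 25, 36, 43, 59, 67, 76, 111, 115]
  JekVI TCATTTC/1: at [0, 29, 49, 86, 102] ⇒ [1, 30, 50, 87, 103]
  WciX CTCCTGT/3: at [7, 93, 124] ⇒ [10, 96, 127]

All cut coordinates (distinct, sorted): [1, 10, 18, 25, 30, 36, 43, 50, 59, 67, 76, 87, 96, 103, 111, 115, 127]

Fragment lengths:
  [0,1): 1 bp
  [1,10): 9 bp
  [10,18): 8 bp
  [18,25): 7 bp
  [25,30): 5 bp
  [30,36): 6 bp
  [36,43): 7 bp
  [43,50): 7 bp
  [50,59): 9 bp
  [59,67): 8 bp
  [67,76): 9 bp
  [76,87): 11 bp
  [87,96): 9 bp
  [96,103): 7 bp
  [103,111): 8 bp
  [111,115): 4 bp
  [115,127): 12 bp
  [127,134): 7 bp

[1,4,5,6,7,7,7,7,7,8,8,8,9,9,9,9,11,12]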